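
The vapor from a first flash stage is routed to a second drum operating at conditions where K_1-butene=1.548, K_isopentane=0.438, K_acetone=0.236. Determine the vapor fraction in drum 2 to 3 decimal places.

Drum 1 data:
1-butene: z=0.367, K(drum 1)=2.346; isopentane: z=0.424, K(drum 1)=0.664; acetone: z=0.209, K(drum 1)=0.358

V/F (drum 2) = 0.197

Drum 1:
Newton–Raphson from ψ₁ = 0.49:
  ψ₁ = 0.490: g = -0.0686, g' = -0.493 → ψ₁ = 0.351
  ψ₁ = 0.351: g = 0.0008, g' = -0.512 → ψ₁ = 0.352
Converged at ψ₁ = 0.352.
Drum-1 compositions:
  1-butene: x = 0.249, y = 0.584
  isopentane: x = 0.481, y = 0.319
  acetone: x = 0.270, y = 0.097
Drum-2 feed = drum-1 vapor: z₂ = (0.5839, 0.3194, 0.0967).
Drum 2:
Let ψ₂ = V/F and solve Σ zᵢ(Kᵢ−1)/(1+ψ₂(Kᵢ−1)) = 0.
Feasibility: ΣzᵢKᵢ = 1.067, Σzᵢ/Kᵢ = 1.516 — both > 1, two phases present.
Newton iteration, ψ₂⁰ = 0.63:
  ψ₂ = 0.630: g = -0.1824, g' = -0.548 → ψ₂ = 0.297
  ψ₂ = 0.297: g = -0.0359, g' = -0.370 → ψ₂ = 0.200
  ψ₂ = 0.200: g = -0.0011, g' = -0.349 → ψ₂ = 0.197
Converged at ψ₂ = 0.197.
  1-butene: x = 0.527, y = 0.816
  isopentane: x = 0.359, y = 0.157
  acetone: x = 0.114, y = 0.027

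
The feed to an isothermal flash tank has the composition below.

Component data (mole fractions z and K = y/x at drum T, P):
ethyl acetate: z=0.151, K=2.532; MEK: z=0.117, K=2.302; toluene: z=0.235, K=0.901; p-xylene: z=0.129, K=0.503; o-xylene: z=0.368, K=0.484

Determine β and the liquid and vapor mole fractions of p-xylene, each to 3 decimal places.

Let β = V/F and solve Σ zᵢ(Kᵢ−1)/(1+β(Kᵢ−1)) = 0.
Check two-phase: ΣzᵢKᵢ = 1.106 > 1 and Σzᵢ/Kᵢ = 1.388 > 1, so g(0) = 0.106 > 0 and g(1) = -0.388 < 0.
Iterate (Newton) starting at β = 0.42:
  β = 0.420: g = -0.1085, g' = -0.427 → β = 0.166
  β = 0.166: g = 0.0085, g' = -0.517 → β = 0.182
  β = 0.182: g = 0.0001, g' = -0.506 → β = 0.183
Converged at β = 0.183.
Compositions from xᵢ = zᵢ/(1+β(Kᵢ−1)), yᵢ = Kᵢxᵢ:
  ethyl acetate: x = 0.118, y = 0.299
  MEK: x = 0.095, y = 0.218
  toluene: x = 0.239, y = 0.216
  p-xylene: x = 0.142, y = 0.071
  o-xylene: x = 0.406, y = 0.197

β = 0.183, x_p-xylene = 0.142, y_p-xylene = 0.071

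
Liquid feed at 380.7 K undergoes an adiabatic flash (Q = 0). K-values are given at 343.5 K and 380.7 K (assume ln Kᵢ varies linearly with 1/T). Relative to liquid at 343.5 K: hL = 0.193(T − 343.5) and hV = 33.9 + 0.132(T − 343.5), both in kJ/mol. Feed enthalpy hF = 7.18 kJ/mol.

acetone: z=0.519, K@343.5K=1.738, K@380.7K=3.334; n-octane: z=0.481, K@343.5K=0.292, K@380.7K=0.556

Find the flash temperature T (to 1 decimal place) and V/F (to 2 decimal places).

Adiabatic flash: solve Rachford–Rice at each trial T, then check hF = ψ·hV(T) + (1−ψ)·hL(T).
  T = 343.5 K: K = (1.738, 0.292), RR gives ψ = 0.081, H_out = 2.756 kJ/mol
  T = 380.7 K: K = (3.334, 0.556), RR gives ψ = 0.963, H_out = 37.635 kJ/mol
  T = 362.1 K: K = (2.448, 0.410), RR gives ψ = 0.547, H_out = 21.509 kJ/mol
  T = 352.8 K: K = (2.072, 0.347), RR gives ψ = 0.347, H_out = 13.347 kJ/mol
  T = 348.1 K: K = (1.898, 0.319), RR gives ψ = 0.226, H_out = 8.487 kJ/mol
  T = 345.8 K: K = (1.817, 0.305), RR gives ψ = 0.158, H_out = 5.777 kJ/mol
Linear interpolation between T = 345.8 (H_out = 5.777) and T = 348.1 (H_out = 8.487) on hF = 7.18 gives T ≈ 347.0 K, at which ψ = 0.19.

T = 347.0 K, V/F = 0.19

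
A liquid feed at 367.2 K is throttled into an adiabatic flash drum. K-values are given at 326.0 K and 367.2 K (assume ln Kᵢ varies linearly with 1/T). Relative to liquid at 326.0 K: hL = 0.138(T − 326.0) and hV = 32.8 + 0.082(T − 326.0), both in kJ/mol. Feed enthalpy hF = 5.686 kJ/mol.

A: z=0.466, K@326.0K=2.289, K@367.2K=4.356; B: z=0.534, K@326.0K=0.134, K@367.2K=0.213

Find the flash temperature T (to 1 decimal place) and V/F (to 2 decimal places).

T = 328.9 K, V/F = 0.16

Adiabatic flash: solve Rachford–Rice at each trial T, then check hF = ψ·hV(T) + (1−ψ)·hL(T).
  T = 326.0 K: K = (2.289, 0.134), RR gives ψ = 0.124, H_out = 4.062 kJ/mol
  T = 367.2 K: K = (4.356, 0.213), RR gives ψ = 0.433, H_out = 18.889 kJ/mol
  T = 346.6 K: K = (3.219, 0.171), RR gives ψ = 0.322, H_out = 13.021 kJ/mol
  T = 336.3 K: K = (2.729, 0.152), RR gives ψ = 0.241, H_out = 9.176 kJ/mol
  T = 331.1 K: K = (2.500, 0.143), RR gives ψ = 0.188, H_out = 6.808 kJ/mol
  T = 328.6 K: K = (2.395, 0.138), RR gives ψ = 0.158, H_out = 5.523 kJ/mol
  T = 329.9 K: K = (2.450, 0.141), RR gives ψ = 0.174, H_out = 6.205 kJ/mol
Linear interpolation between T = 328.6 (H_out = 5.523) and T = 329.9 (H_out = 6.205) on hF = 5.686 gives T ≈ 328.9 K, at which ψ = 0.16.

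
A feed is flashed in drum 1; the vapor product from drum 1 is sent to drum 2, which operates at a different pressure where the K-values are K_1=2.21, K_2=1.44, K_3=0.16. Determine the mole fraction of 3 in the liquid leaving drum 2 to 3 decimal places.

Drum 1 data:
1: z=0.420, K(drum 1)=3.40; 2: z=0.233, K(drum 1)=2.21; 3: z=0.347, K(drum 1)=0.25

Drum 1:
Let ψ₁ = V/F and solve Σ zᵢ(Kᵢ−1)/(1+ψ₁(Kᵢ−1)) = 0.
g(0) = ΣzᵢKᵢ − 1 = 1.030 and g(1) = 1 − Σzᵢ/Kᵢ = -0.617, so a root lies in (0, 1).
Newton–Raphson from ψ₁ = 0.5:
  ψ₁ = 0.500: g = 0.2174, g' = -1.132 → ψ₁ = 0.692
  ψ₁ = 0.692: g = -0.0089, g' = -1.287 → ψ₁ = 0.685
Converged at ψ₁ = 0.685.
Drum-1 compositions:
  1: x = 0.159, y = 0.540
  2: x = 0.127, y = 0.282
  3: x = 0.714, y = 0.178
Drum-2 feed = drum-1 vapor: z₂ = (0.5400, 0.2815, 0.1784).
Drum 2:
Material balance + equilibrium reduce to Σ zᵢ(Kᵢ−1)/(1+ψ₂(Kᵢ−1)) = 0.
Check two-phase: ΣzᵢKᵢ = 1.627 > 1 and Σzᵢ/Kᵢ = 1.555 > 1, so g(0) = 0.627 > 0 and g(1) = -0.555 < 0.
Newton iteration, ψ₂⁰ = 0.33:
  ψ₂ = 0.330: g = 0.3678, g' = -0.686 → ψ₂ = 0.866
  ψ₂ = 0.866: g = -0.1408, g' = -1.910 → ψ₂ = 0.792
  ψ₂ = 0.792: g = -0.0224, g' = -1.360 → ψ₂ = 0.776
  ψ₂ = 0.776: g = -0.0007, g' = -1.278 → ψ₂ = 0.775
Converged at ψ₂ = 0.775.
  1: x = 0.279, y = 0.616
  2: x = 0.210, y = 0.302
  3: x = 0.511, y = 0.082

x_3 (drum 2) = 0.511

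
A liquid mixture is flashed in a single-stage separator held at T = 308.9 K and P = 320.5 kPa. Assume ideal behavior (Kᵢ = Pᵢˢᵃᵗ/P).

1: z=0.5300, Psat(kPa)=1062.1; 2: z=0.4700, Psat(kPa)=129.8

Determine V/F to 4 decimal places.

Raoult's law: Kᵢ = Pᵢˢᵃᵗ/P = Pᵢˢᵃᵗ/320.5.
  K_1 = 1062.1/320.5 = 3.313885, K_2 = 129.8/320.5 = 0.404992
Rachford–Rice: g(V/F) = Σ zᵢ(Kᵢ−1)/(1+V/F(Kᵢ−1)) = 0.
Feasibility: ΣzᵢKᵢ = 1.9467, Σzᵢ/Kᵢ = 1.3204 — both > 1, two phases present.
Binary case is linear: z₁(K₁−1)(1+V/F(K₂−1)) + z₂(K₂−1)(1+V/F(K₁−1)) = 0
⇒ V/F = [z₁(K₁−1)+z₂(K₂−1)] / [−(K₁−1)(K₂−1)] = 0.94671/1.37678 = 0.6876

V/F = 0.6876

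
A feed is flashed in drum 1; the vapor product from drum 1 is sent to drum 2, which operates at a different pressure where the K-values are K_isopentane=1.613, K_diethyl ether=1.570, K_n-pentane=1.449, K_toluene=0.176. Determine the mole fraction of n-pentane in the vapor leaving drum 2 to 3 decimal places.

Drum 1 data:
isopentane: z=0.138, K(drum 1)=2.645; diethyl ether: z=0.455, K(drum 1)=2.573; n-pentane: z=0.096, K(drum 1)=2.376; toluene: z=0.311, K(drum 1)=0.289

Drum 1:
Rachford–Rice: g(ψ₁) = Σ zᵢ(Kᵢ−1)/(1+ψ₁(Kᵢ−1)) = 0.
Check two-phase: ΣzᵢKᵢ = 1.854 > 1 and Σzᵢ/Kᵢ = 1.346 > 1, so g(0) = 0.854 > 0 and g(1) = -0.346 < 0.
Iterate (Newton) starting at ψ₁ = 0.5:
  ψ₁ = 0.500: g = 0.2604, g' = -0.907 → ψ₁ = 0.787
  ψ₁ = 0.787: g = -0.0198, g' = -1.148 → ψ₁ = 0.770
  ψ₁ = 0.770: g = -0.0003, g' = -1.113 → ψ₁ = 0.769
Converged at ψ₁ = 0.769.
Drum-1 compositions:
  isopentane: x = 0.061, y = 0.161
  diethyl ether: x = 0.206, y = 0.530
  n-pentane: x = 0.047, y = 0.111
  toluene: x = 0.687, y = 0.198
Drum-2 feed = drum-1 vapor: z₂ = (0.1611, 0.5297, 0.1108, 0.1984).
Drum 2:
Material balance + equilibrium reduce to Σ zᵢ(Kᵢ−1)/(1+ψ₂(Kᵢ−1)) = 0.
g(0) = ΣzᵢKᵢ − 1 = 0.287 and g(1) = 1 − Σzᵢ/Kᵢ = -0.641, so a root lies in (0, 1).
Newton iteration, ψ₂⁰ = 0.5:
  ψ₂ = 0.500: g = 0.0731, g' = -0.544 → ψ₂ = 0.634
  ψ₂ = 0.634: g = -0.0110, g' = -0.729 → ψ₂ = 0.619
Converged at ψ₂ = 0.619.
  isopentane: x = 0.117, y = 0.188
  diethyl ether: x = 0.392, y = 0.615
  n-pentane: x = 0.087, y = 0.126
  toluene: x = 0.405, y = 0.071

y_n-pentane (drum 2) = 0.126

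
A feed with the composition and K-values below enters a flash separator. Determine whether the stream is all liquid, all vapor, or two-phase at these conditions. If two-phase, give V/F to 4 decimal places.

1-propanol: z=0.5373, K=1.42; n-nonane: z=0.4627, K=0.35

all liquid

ΣzᵢKᵢ = 0.9249; Σzᵢ/Kᵢ = 1.7004.
Since ΣzᵢKᵢ < 1 the mixture is below its bubble point — single liquid phase.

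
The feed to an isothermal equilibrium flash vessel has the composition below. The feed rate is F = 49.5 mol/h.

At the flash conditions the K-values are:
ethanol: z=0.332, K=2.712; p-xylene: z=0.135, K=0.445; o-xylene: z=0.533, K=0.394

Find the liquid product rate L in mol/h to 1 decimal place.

L = 41.2 mol/h

Newton–Raphson from β = 0.5:
  β = 0.500: g = -0.2609, g' = -0.765 → β = 0.159
  β = 0.159: g = 0.0071, g' = -0.891 → β = 0.167
Converged at β = 0.167.
Then V = β·F = 0.1671·49.5 = 8.3 mol/h and L = F − V = 41.2 mol/h.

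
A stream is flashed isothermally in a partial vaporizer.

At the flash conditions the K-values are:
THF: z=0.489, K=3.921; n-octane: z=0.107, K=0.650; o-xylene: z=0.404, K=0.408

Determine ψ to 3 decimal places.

ψ = 0.713

Rachford–Rice: g(ψ) = Σ zᵢ(Kᵢ−1)/(1+ψ(Kᵢ−1)) = 0.
g(0) = ΣzᵢKᵢ − 1 = 1.152 and g(1) = 1 − Σzᵢ/Kᵢ = -0.280, so a root lies in (0, 1).
Newton–Raphson from ψ = 0.5:
  ψ = 0.500: g = 0.1954, g' = -0.994 → ψ = 0.697
  ψ = 0.697: g = 0.0142, g' = -0.886 → ψ = 0.713
Converged at ψ = 0.713.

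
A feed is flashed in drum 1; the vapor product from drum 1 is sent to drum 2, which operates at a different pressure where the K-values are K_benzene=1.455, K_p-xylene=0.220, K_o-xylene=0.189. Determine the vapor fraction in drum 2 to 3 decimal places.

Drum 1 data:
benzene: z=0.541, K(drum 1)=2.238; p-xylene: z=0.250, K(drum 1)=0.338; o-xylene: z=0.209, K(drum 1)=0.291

V/F (drum 2) = 0.556

Drum 1:
Material balance + equilibrium reduce to Σ zᵢ(Kᵢ−1)/(1+ψ₁(Kᵢ−1)) = 0.
Feasibility: ΣzᵢKᵢ = 1.356, Σzᵢ/Kᵢ = 1.700 — both > 1, two phases present.
Iterate (Newton) starting at ψ₁ = 0.36:
  ψ₁ = 0.360: g = 0.0470, g' = -0.775 → ψ₁ = 0.421
  ψ₁ = 0.421: g = -0.0002, g' = -0.782 → ψ₁ = 0.420
Converged at ψ₁ = 0.420.
Drum-1 compositions:
  benzene: x = 0.356, y = 0.796
  p-xylene: x = 0.346, y = 0.117
  o-xylene: x = 0.298, y = 0.087
Drum-2 feed = drum-1 vapor: z₂ = (0.7963, 0.1171, 0.0867).
Drum 2:
Newton–Raphson from ψ₂ = 0.5:
  ψ₂ = 0.500: g = 0.0272, g' = -0.462 → ψ₂ = 0.559
  ψ₂ = 0.559: g = -0.0016, g' = -0.519 → ψ₂ = 0.556
Converged at ψ₂ = 0.556.
  benzene: x = 0.636, y = 0.925
  p-xylene: x = 0.207, y = 0.045
  o-xylene: x = 0.158, y = 0.030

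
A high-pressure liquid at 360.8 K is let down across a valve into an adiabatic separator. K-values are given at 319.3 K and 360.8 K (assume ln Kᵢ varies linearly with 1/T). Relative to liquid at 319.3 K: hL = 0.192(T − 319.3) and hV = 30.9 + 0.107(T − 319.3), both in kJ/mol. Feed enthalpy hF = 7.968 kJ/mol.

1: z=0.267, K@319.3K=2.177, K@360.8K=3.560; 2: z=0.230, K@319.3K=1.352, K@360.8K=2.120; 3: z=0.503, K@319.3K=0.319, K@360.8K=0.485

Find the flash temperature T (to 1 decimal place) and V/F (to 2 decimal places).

Adiabatic flash: solve Rachford–Rice at each trial T, then check hF = ψ·hV(T) + (1−ψ)·hL(T).
  T = 319.3 K: K = (2.177, 1.352, 0.319), RR gives ψ = 0.086, H_out = 2.663 kJ/mol
  T = 360.8 K: K = (3.560, 2.120, 0.485), RR gives ψ = 0.675, H_out = 26.452 kJ/mol
  T = 340.1 K: K = (2.828, 1.717, 0.399), RR gives ψ = 0.417, H_out = 16.149 kJ/mol
  T = 329.7 K: K = (2.491, 1.530, 0.358), RR gives ψ = 0.270, H_out = 10.086 kJ/mol
  T = 324.5 K: K = (2.331, 1.439, 0.338), RR gives ψ = 0.184, H_out = 6.602 kJ/mol
  T = 327.1 K: K = (2.411, 1.484, 0.348), RR gives ψ = 0.228, H_out = 8.392 kJ/mol
  T = 325.8 K: K = (2.371, 1.462, 0.343), RR gives ψ = 0.206, H_out = 7.510 kJ/mol
Linear interpolation between T = 325.8 (H_out = 7.510) and T = 327.1 (H_out = 8.392) on hF = 7.968 gives T ≈ 326.5 K, at which ψ = 0.22.

T = 326.5 K, V/F = 0.22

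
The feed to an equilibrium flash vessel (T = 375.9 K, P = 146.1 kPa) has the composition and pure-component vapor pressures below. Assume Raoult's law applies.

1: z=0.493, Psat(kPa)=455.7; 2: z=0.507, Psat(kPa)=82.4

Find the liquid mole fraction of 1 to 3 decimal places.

x_1 = 0.171

Raoult's law: Kᵢ = Pᵢˢᵃᵗ/P = Pᵢˢᵃᵗ/146.1.
  K_1 = 455.7/146.1 = 3.11910, K_2 = 82.4/146.1 = 0.56400
Binary case is linear: z₁(K₁−1)(1+ψ(K₂−1)) + z₂(K₂−1)(1+ψ(K₁−1)) = 0
⇒ ψ = [z₁(K₁−1)+z₂(K₂−1)] / [−(K₁−1)(K₂−1)] = 0.8237/0.9239 = 0.891
Compositions from xᵢ = zᵢ/(1+ψ(Kᵢ−1)), yᵢ = Kᵢxᵢ:
  1: x = 0.171, y = 0.532
  2: x = 0.829, y = 0.468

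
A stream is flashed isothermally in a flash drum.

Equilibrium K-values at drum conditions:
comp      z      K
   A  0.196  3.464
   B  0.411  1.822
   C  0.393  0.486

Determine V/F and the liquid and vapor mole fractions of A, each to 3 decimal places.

Material balance + equilibrium reduce to Σ zᵢ(Kᵢ−1)/(1+V/F(Kᵢ−1)) = 0.
g(0) = ΣzᵢKᵢ − 1 = 0.619 and g(1) = 1 − Σzᵢ/Kᵢ = -0.091, so a root lies in (0, 1).
Newton iteration, V/F⁰ = 0.41:
  V/F = 0.410: g = 0.2370, g' = -0.616 → V/F = 0.794
  V/F = 0.794: g = 0.0263, g' = -0.534 → V/F = 0.844
  V/F = 0.844: g = -0.0003, g' = -0.546 → V/F = 0.843
Converged at V/F = 0.843.
Compositions from xᵢ = zᵢ/(1+V/F(Kᵢ−1)), yᵢ = Kᵢxᵢ:
  A: x = 0.064, y = 0.221
  B: x = 0.243, y = 0.442
  C: x = 0.694, y = 0.337

V/F = 0.843, x_A = 0.064, y_A = 0.221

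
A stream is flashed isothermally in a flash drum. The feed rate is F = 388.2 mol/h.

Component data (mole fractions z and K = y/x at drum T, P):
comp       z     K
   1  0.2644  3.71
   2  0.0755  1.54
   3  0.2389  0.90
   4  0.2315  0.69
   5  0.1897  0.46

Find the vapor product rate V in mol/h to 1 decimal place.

V = 267.1 mol/h

Material balance + equilibrium reduce to Σ zᵢ(Kᵢ−1)/(1+β(Kᵢ−1)) = 0.
Check two-phase: ΣzᵢKᵢ = 1.5592 > 1 and Σzᵢ/Kᵢ = 1.1336 > 1, so g(0) = 0.5592 > 0 and g(1) = -0.1336 < 0.
Newton iteration, β⁰ = 0.5:
  β = 0.5000: g = 0.08596, g' = -0.5014 → β = 0.6714
  β = 0.6714: g = 0.00710, g' = -0.4305 → β = 0.6879
  β = 0.6879: g = 0.00003, g' = -0.4271 → β = 0.6880
Converged at β = 0.6880.
Then V = β·F = 0.6880·388.2 = 267.1 mol/h and L = F − V = 121.1 mol/h.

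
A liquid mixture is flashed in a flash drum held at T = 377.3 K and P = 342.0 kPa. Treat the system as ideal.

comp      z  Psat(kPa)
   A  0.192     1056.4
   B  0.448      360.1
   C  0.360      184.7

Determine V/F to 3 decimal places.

V/F = 0.513

Raoult's law: Kᵢ = Pᵢˢᵃᵗ/P = Pᵢˢᵃᵗ/342.0.
  K_A = 1056.4/342.0 = 3.08889, K_B = 360.1/342.0 = 1.05292, K_C = 184.7/342.0 = 0.54006
Material balance + equilibrium reduce to Σ zᵢ(Kᵢ−1)/(1+V/F(Kᵢ−1)) = 0.
Check two-phase: ΣzᵢKᵢ = 1.259 > 1 and Σzᵢ/Kᵢ = 1.154 > 1, so g(0) = 0.259 > 0 and g(1) = -0.154 < 0.
Newton–Raphson from V/F = 0.6:
  V/F = 0.600: g = -0.0277, g' = -0.311 → V/F = 0.511
  V/F = 0.511: g = 0.0006, g' = -0.327 → V/F = 0.513
Converged at V/F = 0.513.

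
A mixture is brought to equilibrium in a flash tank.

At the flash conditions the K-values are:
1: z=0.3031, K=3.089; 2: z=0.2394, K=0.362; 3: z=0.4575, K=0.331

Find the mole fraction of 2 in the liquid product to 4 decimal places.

Newton iteration, ψ⁰ = 0.5:
  ψ = 0.5000: g = -0.37449, g' = -0.9889 → ψ = 0.1213
  ψ = 0.1213: g = 0.00652, g' = -1.1990 → ψ = 0.1267
  ψ = 0.1267: g = 0.00003, g' = -1.1867 → ψ = 0.1268
Converged at ψ = 0.1268.
Compositions from xᵢ = zᵢ/(1+ψ(Kᵢ−1)), yᵢ = Kᵢxᵢ:
  1: x = 0.2396, y = 0.7402
  2: x = 0.2605, y = 0.0943
  3: x = 0.4999, y = 0.1655

x_2 = 0.2605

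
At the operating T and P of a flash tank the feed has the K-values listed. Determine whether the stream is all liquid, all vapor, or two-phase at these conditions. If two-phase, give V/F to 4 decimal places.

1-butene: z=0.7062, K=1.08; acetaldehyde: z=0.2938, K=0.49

all liquid

ΣzᵢKᵢ = 0.9067; Σzᵢ/Kᵢ = 1.2535.
Since ΣzᵢKᵢ < 1 the mixture is below its bubble point — single liquid phase.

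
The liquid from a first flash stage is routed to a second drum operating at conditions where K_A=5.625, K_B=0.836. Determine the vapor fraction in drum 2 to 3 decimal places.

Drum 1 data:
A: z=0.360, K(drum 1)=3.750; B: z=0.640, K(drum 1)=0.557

Drum 1:
Let ψ₁ = V/F and solve Σ zᵢ(Kᵢ−1)/(1+ψ₁(Kᵢ−1)) = 0.
g(0) = ΣzᵢKᵢ − 1 = 0.706 and g(1) = 1 − Σzᵢ/Kᵢ = -0.245, so a root lies in (0, 1).
Binary case is linear: z₁(K₁−1)(1+ψ₁(K₂−1)) + z₂(K₂−1)(1+ψ₁(K₁−1)) = 0
⇒ ψ₁ = [z₁(K₁−1)+z₂(K₂−1)] / [−(K₁−1)(K₂−1)] = 0.7065/1.2182 = 0.580
Drum-1 compositions:
  A: x = 0.139, y = 0.520
  B: x = 0.861, y = 0.480
Drum-2 feed = drum-1 liquid: z₂ = (0.1387, 0.8613).
Drum 2:
Let ψ₂ = V/F and solve Σ zᵢ(Kᵢ−1)/(1+ψ₂(Kᵢ−1)) = 0.
g(0) = ΣzᵢKᵢ − 1 = 0.500 and g(1) = 1 − Σzᵢ/Kᵢ = -0.055, so a root lies in (0, 1).
Binary case is linear: z₁(K₁−1)(1+ψ₂(K₂−1)) + z₂(K₂−1)(1+ψ₂(K₁−1)) = 0
⇒ ψ₂ = [z₁(K₁−1)+z₂(K₂−1)] / [−(K₁−1)(K₂−1)] = 0.5004/0.7585 = 0.660
  A: x = 0.034, y = 0.193
  B: x = 0.966, y = 0.807

V/F (drum 2) = 0.660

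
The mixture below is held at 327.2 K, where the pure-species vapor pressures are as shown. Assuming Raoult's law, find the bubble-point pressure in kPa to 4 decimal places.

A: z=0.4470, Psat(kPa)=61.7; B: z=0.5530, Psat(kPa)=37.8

At the bubble point ψ → 0, so ΣzᵢKᵢ = 1 with Kᵢ = Pᵢˢᵃᵗ/P ⇒ P = ΣzᵢPᵢˢᵃᵗ.
P = 0.4470·61.7 + 0.5530·37.8 = 48.4833 kPa

Pbub = 48.4833 kPa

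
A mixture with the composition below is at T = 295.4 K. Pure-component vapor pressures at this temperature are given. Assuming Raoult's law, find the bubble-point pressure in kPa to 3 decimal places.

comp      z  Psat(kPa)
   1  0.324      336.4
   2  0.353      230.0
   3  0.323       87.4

Pbub = 218.414 kPa

At the bubble point ψ → 0, so ΣzᵢKᵢ = 1 with Kᵢ = Pᵢˢᵃᵗ/P ⇒ P = ΣzᵢPᵢˢᵃᵗ.
P = 0.324·336.4 + 0.353·230.0 + 0.323·87.4 = 218.414 kPa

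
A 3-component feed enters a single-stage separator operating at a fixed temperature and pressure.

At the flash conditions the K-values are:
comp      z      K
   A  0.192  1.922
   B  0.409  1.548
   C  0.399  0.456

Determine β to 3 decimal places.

β = 0.497

Rachford–Rice: g(β) = Σ zᵢ(Kᵢ−1)/(1+β(Kᵢ−1)) = 0.
Check two-phase: ΣzᵢKᵢ = 1.184 > 1 and Σzᵢ/Kᵢ = 1.239 > 1, so g(0) = 0.184 > 0 and g(1) = -0.239 < 0.
Newton iteration, β⁰ = 0.5:
  β = 0.500: g = -0.0011, g' = -0.375 → β = 0.497
Converged at β = 0.497.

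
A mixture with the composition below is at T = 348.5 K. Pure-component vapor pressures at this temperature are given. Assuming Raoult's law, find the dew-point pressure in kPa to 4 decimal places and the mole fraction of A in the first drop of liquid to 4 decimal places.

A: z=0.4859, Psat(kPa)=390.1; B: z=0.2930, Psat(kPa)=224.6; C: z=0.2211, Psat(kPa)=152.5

At the dew point ψ → 1, so Σzᵢ/Kᵢ = 1 with Kᵢ = Pᵢˢᵃᵗ/P ⇒ 1/P = Σzᵢ/Pᵢˢᵃᵗ.
1/P = 0.4859/390.1 + 0.2930/224.6 + 0.2211/152.5 = 0.0040000 ⇒ P = 250.0028 kPa
xᵢ = zᵢP/Pᵢˢᵃᵗ ⇒ x_A = 0.4859·250.0028/390.1 = 0.3114

Pdew = 250.0028 kPa, x_A = 0.3114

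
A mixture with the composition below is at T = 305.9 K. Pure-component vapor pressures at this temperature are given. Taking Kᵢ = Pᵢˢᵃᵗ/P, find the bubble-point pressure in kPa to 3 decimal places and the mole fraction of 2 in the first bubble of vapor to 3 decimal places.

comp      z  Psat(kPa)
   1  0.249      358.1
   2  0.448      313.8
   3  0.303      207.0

At the bubble point ψ → 0, so ΣzᵢKᵢ = 1 with Kᵢ = Pᵢˢᵃᵗ/P ⇒ P = ΣzᵢPᵢˢᵃᵗ.
P = 0.249·358.1 + 0.448·313.8 + 0.303·207.0 = 292.470 kPa
yᵢ = zᵢPᵢˢᵃᵗ/P ⇒ y_2 = 0.448·313.8/292.470 = 0.481

Pbub = 292.470 kPa, y_2 = 0.481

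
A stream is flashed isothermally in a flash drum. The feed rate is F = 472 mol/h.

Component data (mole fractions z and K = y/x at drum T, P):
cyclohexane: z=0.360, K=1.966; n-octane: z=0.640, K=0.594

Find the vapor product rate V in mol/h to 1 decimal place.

Material balance + equilibrium reduce to Σ zᵢ(Kᵢ−1)/(1+β(Kᵢ−1)) = 0.
g(0) = ΣzᵢKᵢ − 1 = 0.088 and g(1) = 1 − Σzᵢ/Kᵢ = -0.261, so a root lies in (0, 1).
Newton iteration, β⁰ = 0.5:
  β = 0.500: g = -0.0915, g' = -0.319 → β = 0.213
  β = 0.213: g = 0.0040, g' = -0.357 → β = 0.224
Converged at β = 0.224.
Then V = β·F = 0.2242·472 = 105.8 mol/h and L = F − V = 366.2 mol/h.

V = 105.8 mol/h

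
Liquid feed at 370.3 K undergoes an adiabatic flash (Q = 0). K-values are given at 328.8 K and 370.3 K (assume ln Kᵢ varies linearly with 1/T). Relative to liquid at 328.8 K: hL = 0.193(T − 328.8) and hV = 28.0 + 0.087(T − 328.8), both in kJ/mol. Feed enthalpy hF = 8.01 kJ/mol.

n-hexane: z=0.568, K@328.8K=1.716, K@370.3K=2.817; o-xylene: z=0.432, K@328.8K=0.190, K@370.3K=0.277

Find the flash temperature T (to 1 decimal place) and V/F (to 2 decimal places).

Adiabatic flash: solve Rachford–Rice at each trial T, then check hF = ψ·hV(T) + (1−ψ)·hL(T).
  T = 328.8 K: K = (1.716, 0.190), RR gives ψ = 0.098, H_out = 2.741 kJ/mol
  T = 370.3 K: K = (2.817, 0.277), RR gives ψ = 0.548, H_out = 20.940 kJ/mol
  T = 349.6 K: K = (2.233, 0.232), RR gives ψ = 0.389, H_out = 14.053 kJ/mol
  T = 339.2 K: K = (1.965, 0.211), RR gives ψ = 0.272, H_out = 9.323 kJ/mol
  T = 334.0 K: K = (1.838, 0.200), RR gives ψ = 0.195, H_out = 6.353 kJ/mol
  T = 336.6 K: K = (1.901, 0.205), RR gives ψ = 0.235, H_out = 7.904 kJ/mol
  T = 337.9 K: K = (1.933, 0.208), RR gives ψ = 0.254, H_out = 8.629 kJ/mol
Linear interpolation between T = 336.6 (H_out = 7.904) and T = 337.9 (H_out = 8.629) on hF = 8.01 gives T ≈ 336.8 K, at which ψ = 0.24.

T = 336.8 K, V/F = 0.24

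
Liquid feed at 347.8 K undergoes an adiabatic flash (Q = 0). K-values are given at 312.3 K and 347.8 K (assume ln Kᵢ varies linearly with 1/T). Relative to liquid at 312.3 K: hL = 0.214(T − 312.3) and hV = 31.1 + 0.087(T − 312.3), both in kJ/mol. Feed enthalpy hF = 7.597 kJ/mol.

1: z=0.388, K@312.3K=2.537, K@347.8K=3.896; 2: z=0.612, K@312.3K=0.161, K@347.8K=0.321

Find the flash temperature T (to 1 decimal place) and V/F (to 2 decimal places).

Adiabatic flash: solve Rachford–Rice at each trial T, then check hF = ψ·hV(T) + (1−ψ)·hL(T).
  T = 312.3 K: K = (2.537, 0.161), RR gives ψ = 0.064, H_out = 1.999 kJ/mol
  T = 347.8 K: K = (3.896, 0.321), RR gives ψ = 0.360, H_out = 17.173 kJ/mol
  T = 330.1 K: K = (3.182, 0.232), RR gives ψ = 0.225, H_out = 10.288 kJ/mol
  T = 321.2 K: K = (2.850, 0.194), RR gives ψ = 0.151, H_out = 6.422 kJ/mol
  T = 325.6 K: K = (3.012, 0.212), RR gives ψ = 0.188, H_out = 8.386 kJ/mol
  T = 323.4 K: K = (2.931, 0.203), RR gives ψ = 0.170, H_out = 7.419 kJ/mol
Linear interpolation between T = 323.4 (H_out = 7.419) and T = 325.6 (H_out = 8.386) on hF = 7.597 gives T ≈ 323.8 K, at which ψ = 0.17.

T = 323.8 K, V/F = 0.17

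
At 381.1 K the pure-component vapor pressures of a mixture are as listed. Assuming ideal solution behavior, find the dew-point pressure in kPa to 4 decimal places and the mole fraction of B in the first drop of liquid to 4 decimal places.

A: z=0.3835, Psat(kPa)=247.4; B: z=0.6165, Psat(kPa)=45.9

At the dew point ψ → 1, so Σzᵢ/Kᵢ = 1 with Kᵢ = Pᵢˢᵃᵗ/P ⇒ 1/P = Σzᵢ/Pᵢˢᵃᵗ.
1/P = 0.3835/247.4 + 0.6165/45.9 = 0.0149815 ⇒ P = 66.7490 kPa
xᵢ = zᵢP/Pᵢˢᵃᵗ ⇒ x_B = 0.6165·66.7490/45.9 = 0.8965

Pdew = 66.7490 kPa, x_B = 0.8965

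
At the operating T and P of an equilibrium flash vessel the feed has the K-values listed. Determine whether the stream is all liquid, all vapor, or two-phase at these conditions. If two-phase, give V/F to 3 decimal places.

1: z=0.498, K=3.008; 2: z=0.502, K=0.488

ΣzᵢKᵢ = 1.743; Σzᵢ/Kᵢ = 1.194.
Both exceed 1, so a two-phase solution exists.
Let ψ = V/F and solve Σ zᵢ(Kᵢ−1)/(1+ψ(Kᵢ−1)) = 0.
Iterate (Newton) starting at ψ = 0.5:
  ψ = 0.500: g = 0.1535, g' = -0.738 → ψ = 0.708
  ψ = 0.708: g = 0.0097, g' = -0.666 → ψ = 0.723
Converged at ψ = 0.723.

two-phase, V/F = 0.723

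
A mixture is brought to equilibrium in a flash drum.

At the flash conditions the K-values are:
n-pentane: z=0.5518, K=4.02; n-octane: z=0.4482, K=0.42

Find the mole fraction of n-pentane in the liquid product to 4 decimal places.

Let β = V/F and solve Σ zᵢ(Kᵢ−1)/(1+β(Kᵢ−1)) = 0.
Check two-phase: ΣzᵢKᵢ = 2.4065 > 1 and Σzᵢ/Kᵢ = 1.2044 > 1, so g(0) = 1.4065 > 0 and g(1) = -0.2044 < 0.
Binary case is linear: z₁(K₁−1)(1+β(K₂−1)) + z₂(K₂−1)(1+β(K₁−1)) = 0
⇒ β = [z₁(K₁−1)+z₂(K₂−1)] / [−(K₁−1)(K₂−1)] = 1.40648/1.75160 = 0.8030
Compositions from xᵢ = zᵢ/(1+β(Kᵢ−1)), yᵢ = Kᵢxᵢ:
  n-pentane: x = 0.1611, y = 0.6477
  n-octane: x = 0.8389, y = 0.3523

x_n-pentane = 0.1611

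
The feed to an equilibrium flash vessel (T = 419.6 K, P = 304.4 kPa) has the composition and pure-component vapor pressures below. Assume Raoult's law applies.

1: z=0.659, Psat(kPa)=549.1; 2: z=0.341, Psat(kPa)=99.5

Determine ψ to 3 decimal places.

ψ = 0.555

Raoult's law: Kᵢ = Pᵢˢᵃᵗ/P = Pᵢˢᵃᵗ/304.4.
  K_1 = 549.1/304.4 = 1.80388, K_2 = 99.5/304.4 = 0.32687
Material balance + equilibrium reduce to Σ zᵢ(Kᵢ−1)/(1+ψ(Kᵢ−1)) = 0.
Feasibility: ΣzᵢKᵢ = 1.300, Σzᵢ/Kᵢ = 1.409 — both > 1, two phases present.
Iterate (Newton) starting at ψ = 0.5:
  ψ = 0.500: g = 0.0319, g' = -0.568 → ψ = 0.556
  ψ = 0.556: g = -0.0008, g' = -0.598 → ψ = 0.555
Converged at ψ = 0.555.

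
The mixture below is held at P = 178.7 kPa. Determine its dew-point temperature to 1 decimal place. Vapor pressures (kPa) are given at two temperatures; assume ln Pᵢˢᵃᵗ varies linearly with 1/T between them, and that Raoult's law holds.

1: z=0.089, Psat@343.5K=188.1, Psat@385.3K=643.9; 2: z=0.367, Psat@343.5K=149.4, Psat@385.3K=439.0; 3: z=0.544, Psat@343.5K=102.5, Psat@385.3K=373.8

T = 355.7 K

Dew-point temperature: Σzᵢ·P/Pᵢˢᵃᵗ(T) = 1. Interpolate ln Pᵢˢᵃᵗ = aᵢ + bᵢ/T.
  T = 343.5 K: ΣzᵢP/Pᵢˢᵃᵗ = 1.4719
  T = 385.3 K: ΣzᵢP/Pᵢˢᵃᵗ = 0.4342
  T = 364.4 K: ΣzᵢP/Pᵢˢᵃᵗ = 0.7710
  T = 353.9 K: ΣzᵢP/Pᵢˢᵃᵗ = 1.0564
  T = 359.1 K: ΣzᵢP/Pᵢˢᵃᵗ = 0.9017
  T = 356.5 K: ΣzᵢP/Pᵢˢᵃᵗ = 0.9754
Interpolating between 353.9 K and 356.5 K gives T ≈ 355.7 K.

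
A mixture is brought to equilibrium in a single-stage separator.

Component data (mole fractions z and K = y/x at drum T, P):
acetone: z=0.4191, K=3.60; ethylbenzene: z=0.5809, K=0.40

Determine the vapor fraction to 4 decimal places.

ψ = 0.4751

Binary case is linear: z₁(K₁−1)(1+ψ(K₂−1)) + z₂(K₂−1)(1+ψ(K₁−1)) = 0
⇒ ψ = [z₁(K₁−1)+z₂(K₂−1)] / [−(K₁−1)(K₂−1)] = 0.74112/1.56000 = 0.4751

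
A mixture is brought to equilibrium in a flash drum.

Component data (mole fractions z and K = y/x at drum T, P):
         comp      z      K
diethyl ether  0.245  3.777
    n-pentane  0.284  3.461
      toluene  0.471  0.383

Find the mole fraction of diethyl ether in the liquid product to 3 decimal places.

Material balance + equilibrium reduce to Σ zᵢ(Kᵢ−1)/(1+V/F(Kᵢ−1)) = 0.
g(0) = ΣzᵢKᵢ − 1 = 1.089 and g(1) = 1 − Σzᵢ/Kᵢ = -0.377, so a root lies in (0, 1).
Iterate (Newton) starting at V/F = 0.5:
  V/F = 0.500: g = 0.1779, g' = -1.052 → V/F = 0.669
  V/F = 0.669: g = 0.0071, g' = -0.997 → V/F = 0.676
Converged at V/F = 0.676.
Compositions from xᵢ = zᵢ/(1+V/F(Kᵢ−1)), yᵢ = Kᵢxᵢ:
  diethyl ether: x = 0.085, y = 0.322
  n-pentane: x = 0.107, y = 0.369
  toluene: x = 0.808, y = 0.310

x_diethyl ether = 0.085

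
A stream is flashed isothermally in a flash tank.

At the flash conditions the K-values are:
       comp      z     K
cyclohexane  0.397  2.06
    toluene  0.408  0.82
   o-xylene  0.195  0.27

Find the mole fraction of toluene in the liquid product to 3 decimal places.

x_toluene = 0.443

Let ψ = V/F and solve Σ zᵢ(Kᵢ−1)/(1+ψ(Kᵢ−1)) = 0.
Feasibility: ΣzᵢKᵢ = 1.205, Σzᵢ/Kᵢ = 1.413 — both > 1, two phases present.
Iterate (Newton) starting at ψ = 0.5:
  ψ = 0.500: g = -0.0298, g' = -0.464 → ψ = 0.436
  ψ = 0.436: g = -0.0006, g' = -0.448 → ψ = 0.434
Converged at ψ = 0.434.
Compositions from xᵢ = zᵢ/(1+ψ(Kᵢ−1)), yᵢ = Kᵢxᵢ:
  cyclohexane: x = 0.272, y = 0.560
  toluene: x = 0.443, y = 0.363
  o-xylene: x = 0.286, y = 0.077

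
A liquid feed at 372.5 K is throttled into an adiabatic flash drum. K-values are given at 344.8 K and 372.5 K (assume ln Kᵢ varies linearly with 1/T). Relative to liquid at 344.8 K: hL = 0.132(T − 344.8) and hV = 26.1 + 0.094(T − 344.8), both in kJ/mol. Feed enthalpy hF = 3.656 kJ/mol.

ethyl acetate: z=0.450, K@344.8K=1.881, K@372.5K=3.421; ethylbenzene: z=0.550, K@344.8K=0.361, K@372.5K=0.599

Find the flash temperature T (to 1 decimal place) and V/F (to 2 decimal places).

Adiabatic flash: solve Rachford–Rice at each trial T, then check hF = ψ·hV(T) + (1−ψ)·hL(T).
  T = 344.8 K: K = (1.881, 0.361), RR gives ψ = 0.080, H_out = 2.086 kJ/mol
  T = 372.5 K: K = (3.421, 0.599), RR gives ψ = 0.895, H_out = 26.074 kJ/mol
  T = 358.6 K: K = (2.563, 0.469), RR gives ψ = 0.496, H_out = 14.505 kJ/mol
  T = 351.7 K: K = (2.203, 0.413), RR gives ψ = 0.309, H_out = 8.887 kJ/mol
  T = 348.2 K: K = (2.035, 0.386), RR gives ψ = 0.201, H_out = 5.672 kJ/mol
  T = 346.5 K: K = (1.957, 0.373), RR gives ψ = 0.143, H_out = 3.951 kJ/mol
Linear interpolation between T = 344.8 (H_out = 2.086) and T = 346.5 (H_out = 3.951) on hF = 3.656 gives T ≈ 346.2 K, at which ψ = 0.13.

T = 346.2 K, V/F = 0.13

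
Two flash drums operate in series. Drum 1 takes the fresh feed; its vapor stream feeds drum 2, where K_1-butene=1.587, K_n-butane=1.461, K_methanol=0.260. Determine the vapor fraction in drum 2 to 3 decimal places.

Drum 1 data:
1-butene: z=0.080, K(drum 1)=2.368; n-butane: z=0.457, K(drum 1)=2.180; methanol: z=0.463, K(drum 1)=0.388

Drum 1:
Material balance + equilibrium reduce to Σ zᵢ(Kᵢ−1)/(1+ψ₁(Kᵢ−1)) = 0.
g(0) = ΣzᵢKᵢ − 1 = 0.365 and g(1) = 1 − Σzᵢ/Kᵢ = -0.437, so a root lies in (0, 1).
Iterate (Newton) starting at ψ₁ = 0.5:
  ψ₁ = 0.500: g = -0.0041, g' = -0.665 → ψ₁ = 0.494
Converged at ψ₁ = 0.494.
Drum-1 compositions:
  1-butene: x = 0.048, y = 0.113
  n-butane: x = 0.289, y = 0.629
  methanol: x = 0.663, y = 0.257
Drum-2 feed = drum-1 vapor: z₂ = (0.1131, 0.6295, 0.2574).
Drum 2:
Material balance + equilibrium reduce to Σ zᵢ(Kᵢ−1)/(1+ψ₂(Kᵢ−1)) = 0.
g(0) = ΣzᵢKᵢ − 1 = 0.166 and g(1) = 1 − Σzᵢ/Kᵢ = -0.492, so a root lies in (0, 1).
Newton–Raphson from ψ₂ = 0.5:
  ψ₂ = 0.500: g = -0.0152, g' = -0.467 → ψ₂ = 0.467
Converged at ψ₂ = 0.467.
  1-butene: x = 0.089, y = 0.141
  n-butane: x = 0.518, y = 0.757
  methanol: x = 0.393, y = 0.102

V/F (drum 2) = 0.467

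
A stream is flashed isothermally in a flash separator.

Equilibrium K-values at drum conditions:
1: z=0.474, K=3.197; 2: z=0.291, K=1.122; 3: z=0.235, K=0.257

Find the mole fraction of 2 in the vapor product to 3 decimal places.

Iterate (Newton) starting at ψ = 0.44:
  ψ = 0.440: g = 0.3038, g' = -0.882 → ψ = 0.785
  ψ = 0.785: g = -0.0039, g' = -1.058 → ψ = 0.781
Converged at ψ = 0.781.
Compositions from xᵢ = zᵢ/(1+ψ(Kᵢ−1)), yᵢ = Kᵢxᵢ:
  1: x = 0.175, y = 0.558
  2: x = 0.266, y = 0.298
  3: x = 0.560, y = 0.144

y_2 = 0.298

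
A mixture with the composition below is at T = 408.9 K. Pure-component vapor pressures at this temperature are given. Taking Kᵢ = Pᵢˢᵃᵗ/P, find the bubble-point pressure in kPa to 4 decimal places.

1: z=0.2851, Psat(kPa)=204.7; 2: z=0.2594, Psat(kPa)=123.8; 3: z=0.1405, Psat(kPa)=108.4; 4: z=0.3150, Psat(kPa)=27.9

Pbub = 114.4924 kPa

At the bubble point ψ → 0, so ΣzᵢKᵢ = 1 with Kᵢ = Pᵢˢᵃᵗ/P ⇒ P = ΣzᵢPᵢˢᵃᵗ.
P = 0.2851·204.7 + 0.2594·123.8 + 0.1405·108.4 + 0.3150·27.9 = 114.4924 kPa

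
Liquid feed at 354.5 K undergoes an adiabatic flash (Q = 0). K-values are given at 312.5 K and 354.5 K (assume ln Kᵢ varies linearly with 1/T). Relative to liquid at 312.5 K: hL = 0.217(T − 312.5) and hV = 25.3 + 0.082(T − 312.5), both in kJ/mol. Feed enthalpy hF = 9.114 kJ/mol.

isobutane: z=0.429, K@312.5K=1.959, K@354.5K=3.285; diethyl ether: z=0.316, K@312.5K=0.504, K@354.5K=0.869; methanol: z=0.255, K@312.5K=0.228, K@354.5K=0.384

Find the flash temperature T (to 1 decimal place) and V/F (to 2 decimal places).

Adiabatic flash: solve Rachford–Rice at each trial T, then check hF = ψ·hV(T) + (1−ψ)·hL(T).
  T = 312.5 K: K = (1.959, 0.504, 0.228), RR gives ψ = 0.095, H_out = 2.409 kJ/mol
  T = 354.5 K: K = (3.285, 0.869, 0.384), RR gives ψ = 0.786, H_out = 24.541 kJ/mol
  T = 333.5 K: K = (2.578, 0.673, 0.301), RR gives ψ = 0.472, H_out = 15.155 kJ/mol
  T = 323.0 K: K = (2.258, 0.585, 0.263), RR gives ψ = 0.301, H_out = 9.471 kJ/mol
  T = 317.8 K: K = (2.107, 0.544, 0.245), RR gives ψ = 0.206, H_out = 6.209 kJ/mol
  T = 320.4 K: K = (2.182, 0.565, 0.254), RR gives ψ = 0.255, H_out = 7.888 kJ/mol
  T = 321.7 K: K = (2.219, 0.575, 0.259), RR gives ψ = 0.278, H_out = 8.690 kJ/mol
Linear interpolation between T = 321.7 (H_out = 8.690) and T = 323.0 (H_out = 9.471) on hF = 9.114 gives T ≈ 322.4 K, at which ψ = 0.29.

T = 322.4 K, V/F = 0.29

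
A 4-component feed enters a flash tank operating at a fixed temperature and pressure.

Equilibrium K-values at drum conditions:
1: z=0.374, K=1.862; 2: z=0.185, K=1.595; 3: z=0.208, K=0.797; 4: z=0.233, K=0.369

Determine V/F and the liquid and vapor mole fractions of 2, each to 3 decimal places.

Rachford–Rice: g(V/F) = Σ zᵢ(Kᵢ−1)/(1+V/F(Kᵢ−1)) = 0.
Feasibility: ΣzᵢKᵢ = 1.243, Σzᵢ/Kᵢ = 1.209 — both > 1, two phases present.
Newton–Raphson from V/F = 0.63:
  V/F = 0.630: g = -0.0035, g' = -0.418 → V/F = 0.622
Converged at V/F = 0.622.
Compositions from xᵢ = zᵢ/(1+V/F(Kᵢ−1)), yᵢ = Kᵢxᵢ:
  1: x = 0.244, y = 0.453
  2: x = 0.135, y = 0.215
  3: x = 0.238, y = 0.190
  4: x = 0.383, y = 0.141

V/F = 0.622, x_2 = 0.135, y_2 = 0.215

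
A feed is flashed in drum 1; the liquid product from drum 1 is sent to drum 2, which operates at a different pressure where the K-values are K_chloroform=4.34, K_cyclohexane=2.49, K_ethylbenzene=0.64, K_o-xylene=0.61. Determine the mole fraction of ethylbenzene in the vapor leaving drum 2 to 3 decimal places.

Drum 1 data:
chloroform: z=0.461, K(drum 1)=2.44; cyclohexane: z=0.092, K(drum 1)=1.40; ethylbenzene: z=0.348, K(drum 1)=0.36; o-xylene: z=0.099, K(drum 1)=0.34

Drum 1:
Iterate (Newton) starting at ψ₁ = 0.38:
  ψ₁ = 0.380: g = 0.0795, g' = -0.736 → ψ₁ = 0.488
  ψ₁ = 0.488: g = 0.0004, g' = -0.735 → ψ₁ = 0.489
Converged at ψ₁ = 0.489.
Drum-1 compositions:
  chloroform: x = 0.271, y = 0.660
  cyclohexane: x = 0.077, y = 0.108
  ethylbenzene: x = 0.506, y = 0.182
  o-xylene: x = 0.146, y = 0.050
Drum-2 feed = drum-1 liquid: z₂ = (0.2706, 0.0770, 0.5063, 0.1461).
Drum 2:
Let ψ₂ = V/F and solve Σ zᵢ(Kᵢ−1)/(1+ψ₂(Kᵢ−1)) = 0.
Check two-phase: ΣzᵢKᵢ = 1.779 > 1 and Σzᵢ/Kᵢ = 1.124 > 1, so g(0) = 0.779 > 0 and g(1) = -0.124 < 0.
Newton–Raphson from ψ₂ = 0.5:
  ψ₂ = 0.500: g = 0.1112, g' = -0.611 → ψ₂ = 0.682
  ψ₂ = 0.682: g = 0.0135, g' = -0.480 → ψ₂ = 0.710
Converged at ψ₂ = 0.710.
  chloroform: x = 0.080, y = 0.348
  cyclohexane: x = 0.037, y = 0.093
  ethylbenzene: x = 0.680, y = 0.435
  o-xylene: x = 0.202, y = 0.123

y_ethylbenzene (drum 2) = 0.435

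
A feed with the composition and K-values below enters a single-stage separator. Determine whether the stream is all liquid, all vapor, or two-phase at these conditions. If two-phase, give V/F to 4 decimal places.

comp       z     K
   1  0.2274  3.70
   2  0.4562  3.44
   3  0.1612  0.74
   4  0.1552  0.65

all vapor

ΣzᵢKᵢ = 2.6309; Σzᵢ/Kᵢ = 0.6507.
Since Σzᵢ/Kᵢ < 1 the mixture is above its dew point — single vapor phase.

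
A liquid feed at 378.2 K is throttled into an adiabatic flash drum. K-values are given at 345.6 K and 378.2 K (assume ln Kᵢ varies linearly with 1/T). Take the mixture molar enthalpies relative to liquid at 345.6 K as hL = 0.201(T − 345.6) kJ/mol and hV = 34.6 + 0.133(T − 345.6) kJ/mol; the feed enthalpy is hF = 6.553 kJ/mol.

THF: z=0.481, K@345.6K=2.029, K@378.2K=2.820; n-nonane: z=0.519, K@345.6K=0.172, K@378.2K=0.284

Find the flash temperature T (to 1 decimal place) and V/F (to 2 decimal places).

T = 352.1 K, V/F = 0.15

Adiabatic flash: solve Rachford–Rice at each trial T, then check hF = ψ·hV(T) + (1−ψ)·hL(T).
  T = 345.6 K: K = (2.029, 0.172), RR gives ψ = 0.077, H_out = 2.648 kJ/mol
  T = 378.2 K: K = (2.820, 0.284), RR gives ψ = 0.387, H_out = 19.073 kJ/mol
  T = 361.9 K: K = (2.410, 0.224), RR gives ψ = 0.251, H_out = 11.694 kJ/mol
  T = 353.8 K: K = (2.217, 0.197), RR gives ψ = 0.172, H_out = 7.515 kJ/mol
  T = 349.7 K: K = (2.122, 0.184), RR gives ψ = 0.127, H_out = 5.182 kJ/mol
  T = 351.8 K: K = (2.170, 0.191), RR gives ψ = 0.151, H_out = 6.399 kJ/mol
Linear interpolation between T = 351.8 (H_out = 6.399) and T = 353.8 (H_out = 7.515) on hF = 6.553 gives T ≈ 352.1 K, at which ψ = 0.15.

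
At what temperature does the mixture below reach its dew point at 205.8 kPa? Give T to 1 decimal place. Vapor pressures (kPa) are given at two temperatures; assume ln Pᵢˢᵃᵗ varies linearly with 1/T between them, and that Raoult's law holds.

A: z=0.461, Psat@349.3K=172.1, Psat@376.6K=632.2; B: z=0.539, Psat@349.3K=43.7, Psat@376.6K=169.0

T = 371.9 K

Dew-point temperature: Σzᵢ·P/Pᵢˢᵃᵗ(T) = 1. Interpolate ln Pᵢˢᵃᵗ = aᵢ + bᵢ/T.
  T = 349.3 K: ΣzᵢP/Pᵢˢᵃᵗ = 3.0896
  T = 376.6 K: ΣzᵢP/Pᵢˢᵃᵗ = 0.8064
  T = 363.0 K: ΣzᵢP/Pᵢˢᵃᵗ = 1.5353
  T = 369.8 K: ΣzᵢP/Pᵢˢᵃᵗ = 1.1061
  T = 373.2 K: ΣzᵢP/Pᵢˢᵃᵗ = 0.9431
  T = 371.5 K: ΣzᵢP/Pᵢˢᵃᵗ = 1.0210
  T = 372.4 K: ΣzᵢP/Pᵢˢᵃᵗ = 0.9789
Interpolating between 371.5 K and 372.4 K gives T ≈ 371.9 K.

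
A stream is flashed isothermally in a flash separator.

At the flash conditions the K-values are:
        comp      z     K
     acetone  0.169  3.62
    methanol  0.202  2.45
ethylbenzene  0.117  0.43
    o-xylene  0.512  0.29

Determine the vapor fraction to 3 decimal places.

ψ = 0.216

Rachford–Rice: g(ψ) = Σ zᵢ(Kᵢ−1)/(1+ψ(Kᵢ−1)) = 0.
Feasibility: ΣzᵢKᵢ = 1.305, Σzᵢ/Kᵢ = 2.167 — both > 1, two phases present.
Newton iteration, ψ⁰ = 0.5:
  ψ = 0.500: g = -0.2954, g' = -1.055 → ψ = 0.220
  ψ = 0.220: g = -0.0041, g' = -1.123 → ψ = 0.216
Converged at ψ = 0.216.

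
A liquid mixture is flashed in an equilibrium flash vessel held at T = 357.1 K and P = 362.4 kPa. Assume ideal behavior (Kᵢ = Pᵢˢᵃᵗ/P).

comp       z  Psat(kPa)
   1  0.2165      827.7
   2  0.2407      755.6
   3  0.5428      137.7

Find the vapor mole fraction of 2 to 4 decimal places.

y_2 = 0.3861

Raoult's law: Kᵢ = Pᵢˢᵃᵗ/P = Pᵢˢᵃᵗ/362.4.
  K_1 = 827.7/362.4 = 2.283940, K_2 = 755.6/362.4 = 2.084989, K_3 = 137.7/362.4 = 0.379967
Newton–Raphson from V/F = 0.62:
  V/F = 0.6200: g = -0.23583, g' = -0.7626 → V/F = 0.3108
  V/F = 0.3108: g = -0.02288, g' = -0.6610 → V/F = 0.2761
  V/F = 0.2761: g = 0.00008, g' = -0.6661 → V/F = 0.2763
Converged at V/F = 0.2763.
Compositions from xᵢ = zᵢ/(1+V/F(Kᵢ−1)), yᵢ = Kᵢxᵢ:
  1: x = 0.1598, y = 0.3650
  2: x = 0.1852, y = 0.3861
  3: x = 0.6550, y = 0.2489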